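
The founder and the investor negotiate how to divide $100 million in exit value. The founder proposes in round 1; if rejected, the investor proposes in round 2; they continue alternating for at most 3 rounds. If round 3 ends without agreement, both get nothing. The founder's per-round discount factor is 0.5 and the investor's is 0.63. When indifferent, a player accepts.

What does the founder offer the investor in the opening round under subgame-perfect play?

Round 3 (the founder proposes): rejection yields 0 for the investor; the founder offers 0 and keeps 100.
Round 2 (the investor proposes): the founder can get 100 next round, worth 0.5 × 100 = 50 now. The investor offers 50 and keeps 100 − 50 = 50.
Round 1 (the founder proposes): the investor can get 50 next round, worth 0.63 × 50 = 31.5 now, so the founder offers 31.5, keeping 68.5.

31.5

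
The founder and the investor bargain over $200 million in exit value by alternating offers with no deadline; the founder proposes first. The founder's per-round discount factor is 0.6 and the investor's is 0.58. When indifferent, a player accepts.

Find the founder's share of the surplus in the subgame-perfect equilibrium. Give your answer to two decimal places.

When the founder proposes, the investor accepts any offer worth at least 0.58 times what the investor would get by proposing next round; and vice versa.
This gives x = 200 − 0.58y and y = 200 − 0.6x, where x and y are each side's share when it proposes.
Hence (1 − 0.58·0.6)x = 200(1 − 0.58), i.e. 0.652·x = 84.
x ≈ 128.8344; the investor's share is 200 − x ≈ 71.1656.

128.83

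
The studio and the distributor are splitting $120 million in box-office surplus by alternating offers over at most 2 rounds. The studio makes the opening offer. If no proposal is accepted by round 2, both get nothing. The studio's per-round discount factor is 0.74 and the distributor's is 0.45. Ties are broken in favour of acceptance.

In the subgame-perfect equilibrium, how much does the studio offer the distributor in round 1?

Solve by backward induction from round 2.
Round 2 (the distributor proposes): rejection yields 0 for the studio; the distributor offers 0 and keeps 120.
Round 1 (the studio proposes): the distributor can get 120 next round, worth 0.45 × 120 = 54 now; the studio offers that and keeps 66.

54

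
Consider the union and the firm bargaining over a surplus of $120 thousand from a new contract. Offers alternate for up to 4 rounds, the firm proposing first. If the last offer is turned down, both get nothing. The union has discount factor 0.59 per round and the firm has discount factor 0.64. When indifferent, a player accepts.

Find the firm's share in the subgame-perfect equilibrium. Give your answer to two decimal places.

67.78

Solve by backward induction from round 4.
Round 4 (the union proposes): the firm will accept anything ≥ 0, so the union offers 0 and keeps 120.
Round 3 (the firm proposes): the union can get 120 next round, worth 0.59 × 120 = 70.8 now. The firm offers 70.8 and keeps 120 − 70.8 = 49.2.
Round 2 (the union proposes): the firm can get 49.2 next round, worth 0.64 × 49.2 = 31.488 now, so the union offers 31.488, keeping 88.512.
Round 1 (the firm proposes): the union can get 88.512 next round, worth 0.59 × 88.512 = 52.22208 now, so the firm offers 52.22208, keeping 67.77792.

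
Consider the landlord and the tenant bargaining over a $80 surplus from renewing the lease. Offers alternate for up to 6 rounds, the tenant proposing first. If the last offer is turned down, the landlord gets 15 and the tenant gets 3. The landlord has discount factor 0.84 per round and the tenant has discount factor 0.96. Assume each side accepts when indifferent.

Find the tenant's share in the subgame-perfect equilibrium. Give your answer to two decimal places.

By backward induction:
Round 6 (the landlord proposes): the tenant gets 3 if talks fail, so the landlord offers 3 and keeps 77.
Round 5 (the tenant proposes): the landlord can get 77 next round, worth 0.84 × 77 = 64.68 now, so the tenant offers 64.68, keeping 15.32.
Round 4 (the landlord proposes): the tenant can get 15.32 next round, worth 0.96 × 15.32 = 14.7072 now; the landlord offers that and keeps 65.2928.
Round 3 (the tenant proposes): the landlord can get 65.2928 next round, worth 0.84 × 65.2928 = 54.845952 now; the tenant offers that and keeps 25.154048.
Round 2 (the landlord proposes): the tenant can get 25.154048 next round, worth 0.96 × 25.154048 = 24.14788608 now. The landlord offers 24.14788608 and keeps 80 − 24.14788608 = 55.85211392.
Round 1 (the tenant proposes): the landlord can get 55.85211392 next round, worth 0.84 × 55.85211392 = 46.9157756928 now; the tenant offers that and keeps 33.0842243072.

33.08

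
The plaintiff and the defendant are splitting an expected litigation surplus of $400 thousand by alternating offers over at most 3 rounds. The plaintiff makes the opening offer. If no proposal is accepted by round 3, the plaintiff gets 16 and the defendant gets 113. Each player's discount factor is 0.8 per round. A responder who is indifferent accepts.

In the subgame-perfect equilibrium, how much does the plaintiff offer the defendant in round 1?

By backward induction:
Round 3 (the plaintiff proposes): the defendant gets 113 if talks fail, so the plaintiff offers 113 and keeps 287.
Round 2 (the defendant proposes): the plaintiff can get 287 next round, worth 0.8 × 287 = 229.6 now. The defendant offers 229.6 and keeps 400 − 229.6 = 170.4.
Round 1 (the plaintiff proposes): the defendant can get 170.4 next round, worth 0.8 × 170.4 = 136.32 now, so the plaintiff offers 136.32, keeping 263.68.

136.32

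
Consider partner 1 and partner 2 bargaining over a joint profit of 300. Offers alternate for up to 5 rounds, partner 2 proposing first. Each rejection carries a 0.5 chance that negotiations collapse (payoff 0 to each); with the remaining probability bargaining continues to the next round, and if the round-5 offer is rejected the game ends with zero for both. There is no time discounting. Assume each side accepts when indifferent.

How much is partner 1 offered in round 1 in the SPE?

Round 5 (partner 2 proposes): partner 1 will accept anything ≥ 0, so partner 2 offers 0 and keeps 300.
Round 4 (partner 1 proposes): rejecting gives partner 2 an expected 0.5 × 300 = 150, so partner 1 offers 150, keeping 150.
Round 3 (partner 2 proposes): rejecting gives partner 1 an expected 0.5 × 150 = 75; partner 2 offers that and keeps 225.
Round 2 (partner 1 proposes): rejecting gives partner 2 an expected 0.5 × 225 = 112.5; partner 1 offers that and keeps 187.5.
Round 1 (partner 2 proposes): rejecting gives partner 1 an expected 0.5 × 187.5 = 93.75; partner 2 offers that and keeps 206.25.

93.75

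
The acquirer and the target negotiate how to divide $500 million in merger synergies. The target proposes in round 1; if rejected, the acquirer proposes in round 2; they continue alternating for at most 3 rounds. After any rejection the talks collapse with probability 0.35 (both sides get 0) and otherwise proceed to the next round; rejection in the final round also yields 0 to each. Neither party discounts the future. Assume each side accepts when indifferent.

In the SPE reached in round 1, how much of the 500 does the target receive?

By backward induction:
Round 3 (the target proposes): the acquirer will accept anything ≥ 0, so the target offers 0 and keeps 500.
Round 2 (the acquirer proposes): rejecting gives the target an expected 0.65 × 500 = 325; the acquirer offers that and keeps 175.
Round 1 (the target proposes): rejecting gives the acquirer an expected 0.65 × 175 = 113.75; the target offers that and keeps 386.25.

386.25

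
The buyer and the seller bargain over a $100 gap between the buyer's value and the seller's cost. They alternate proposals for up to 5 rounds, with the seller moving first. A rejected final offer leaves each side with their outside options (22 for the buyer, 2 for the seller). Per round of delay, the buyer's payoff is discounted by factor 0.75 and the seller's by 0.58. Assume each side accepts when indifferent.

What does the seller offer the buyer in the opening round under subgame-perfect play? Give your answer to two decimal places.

49.37

Work backward from the last round.
Round 5 (the seller proposes): the buyer gets 22 if talks fail, so the seller offers 22 and keeps 78.
Round 4 (the buyer proposes): the seller can get 78 next round, worth 0.58 × 78 = 45.24 now, so the buyer offers 45.24, keeping 54.76.
Round 3 (the seller proposes): the buyer can get 54.76 next round, worth 0.75 × 54.76 = 41.07 now; the seller offers that and keeps 58.93.
Round 2 (the buyer proposes): the seller can get 58.93 next round, worth 0.58 × 58.93 = 34.1794 now; the buyer offers that and keeps 65.8206.
Round 1 (the seller proposes): the buyer can get 65.8206 next round, worth 0.75 × 65.8206 = 49.36545 now. The seller offers 49.36545 and keeps 100 − 49.36545 = 50.63455.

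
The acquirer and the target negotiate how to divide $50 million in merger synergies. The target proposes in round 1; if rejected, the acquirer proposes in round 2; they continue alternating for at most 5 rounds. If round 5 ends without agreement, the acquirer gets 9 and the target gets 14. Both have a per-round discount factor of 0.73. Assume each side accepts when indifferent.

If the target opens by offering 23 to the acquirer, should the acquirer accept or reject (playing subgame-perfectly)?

Accept

Round 5 (the target proposes): the acquirer gets 9 if talks fail, so the target offers 9 and keeps 41.
Round 4 (the acquirer proposes): the target can get 41 next round, worth 0.73 × 41 = 29.93 now. The acquirer offers 29.93 and keeps 50 − 29.93 = 20.07.
Round 3 (the target proposes): the acquirer can get 20.07 next round, worth 0.73 × 20.07 = 14.6511 now. The target offers 14.6511 and keeps 50 − 14.6511 = 35.3489.
Round 2 (the acquirer proposes): the target can get 35.3489 next round, worth 0.73 × 35.3489 = 25.804697 now, so the acquirer offers 25.804697, keeping 24.195303.
So by rejecting in round 1, the acquirer gets 24.195303 next round, worth 0.73 × 24.195303 = 17.66257119 now.
Offer 23 ≥ 17.66257119, so the acquirer accepts.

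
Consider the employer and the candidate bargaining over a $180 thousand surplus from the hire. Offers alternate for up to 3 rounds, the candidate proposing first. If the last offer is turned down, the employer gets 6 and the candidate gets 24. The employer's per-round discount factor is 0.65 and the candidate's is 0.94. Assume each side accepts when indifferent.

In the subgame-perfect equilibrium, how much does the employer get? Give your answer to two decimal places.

10.69

Round 3 (the candidate proposes): the employer gets 6 if talks fail, so the candidate offers 6 and keeps 174.
Round 2 (the employer proposes): the candidate can get 174 next round, worth 0.94 × 174 = 163.56 now, so the employer offers 163.56, keeping 16.44.
Round 1 (the candidate proposes): the employer can get 16.44 next round, worth 0.65 × 16.44 = 10.686 now. The candidate offers 10.686 and keeps 180 − 10.686 = 169.314.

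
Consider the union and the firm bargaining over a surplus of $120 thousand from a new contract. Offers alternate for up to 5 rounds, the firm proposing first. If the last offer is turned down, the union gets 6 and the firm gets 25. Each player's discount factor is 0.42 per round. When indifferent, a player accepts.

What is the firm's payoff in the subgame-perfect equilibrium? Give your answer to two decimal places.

By backward induction:
Round 5 (the firm proposes): the union gets 6 if talks fail, so the firm offers 6 and keeps 114.
Round 4 (the union proposes): the firm can get 114 next round, worth 0.42 × 114 = 47.88 now; the union offers that and keeps 72.12.
Round 3 (the firm proposes): the union can get 72.12 next round, worth 0.42 × 72.12 = 30.2904 now; the firm offers that and keeps 89.7096.
Round 2 (the union proposes): the firm can get 89.7096 next round, worth 0.42 × 89.7096 = 37.678032 now, so the union offers 37.678032, keeping 82.321968.
Round 1 (the firm proposes): the union can get 82.321968 next round, worth 0.42 × 82.321968 = 34.57522656 now, so the firm offers 34.57522656, keeping 85.42477344.

85.42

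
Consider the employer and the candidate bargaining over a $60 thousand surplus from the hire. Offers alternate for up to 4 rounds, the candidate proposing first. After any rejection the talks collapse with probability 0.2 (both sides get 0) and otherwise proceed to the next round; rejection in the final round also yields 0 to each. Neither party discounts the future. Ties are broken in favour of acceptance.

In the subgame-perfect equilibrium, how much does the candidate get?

Round 4 (the employer proposes): rejection yields 0 for the candidate; the employer offers 0 and keeps 60.
Round 3 (the candidate proposes): rejecting gives the employer an expected 0.8 × 60 = 48; the candidate offers that and keeps 12.
Round 2 (the employer proposes): rejecting gives the candidate an expected 0.8 × 12 = 9.6. The employer offers 9.6 and keeps 60 − 9.6 = 50.4.
Round 1 (the candidate proposes): rejecting gives the employer an expected 0.8 × 50.4 = 40.32, so the candidate offers 40.32, keeping 19.68.

19.68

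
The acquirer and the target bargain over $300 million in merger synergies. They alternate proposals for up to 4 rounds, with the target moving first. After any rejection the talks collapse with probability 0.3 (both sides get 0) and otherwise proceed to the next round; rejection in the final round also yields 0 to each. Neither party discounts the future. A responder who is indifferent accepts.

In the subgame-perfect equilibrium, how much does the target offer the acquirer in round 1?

Round 4 (the acquirer proposes): rejection yields 0 for the target; the acquirer offers 0 and keeps 300.
Round 3 (the target proposes): rejecting gives the acquirer an expected 0.7 × 300 = 210; the target offers that and keeps 90.
Round 2 (the acquirer proposes): rejecting gives the target an expected 0.7 × 90 = 63, so the acquirer offers 63, keeping 237.
Round 1 (the target proposes): rejecting gives the acquirer an expected 0.7 × 237 = 165.9, so the target offers 165.9, keeping 134.1.

165.9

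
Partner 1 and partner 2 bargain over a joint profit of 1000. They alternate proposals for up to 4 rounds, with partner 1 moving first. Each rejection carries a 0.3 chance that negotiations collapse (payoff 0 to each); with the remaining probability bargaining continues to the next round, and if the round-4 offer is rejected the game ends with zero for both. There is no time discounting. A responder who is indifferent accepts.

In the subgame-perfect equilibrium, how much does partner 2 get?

553

Round 4 (partner 2 proposes): partner 1 will accept anything ≥ 0, so partner 2 offers 0 and keeps 1000.
Round 3 (partner 1 proposes): rejecting gives partner 2 an expected 0.7 × 1000 = 700, so partner 1 offers 700, keeping 300.
Round 2 (partner 2 proposes): rejecting gives partner 1 an expected 0.7 × 300 = 210; partner 2 offers that and keeps 790.
Round 1 (partner 1 proposes): rejecting gives partner 2 an expected 0.7 × 790 = 553, so partner 1 offers 553, keeping 447.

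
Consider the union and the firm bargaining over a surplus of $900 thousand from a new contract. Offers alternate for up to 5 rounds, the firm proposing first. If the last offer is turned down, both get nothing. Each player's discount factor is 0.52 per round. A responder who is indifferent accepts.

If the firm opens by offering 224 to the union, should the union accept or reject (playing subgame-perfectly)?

Reject

Work out the union's continuation value if the offer is rejected.
Round 5 (the firm proposes): the union will accept anything ≥ 0, so the firm offers 0 and keeps 900.
Round 4 (the union proposes): the firm can get 900 next round, worth 0.52 × 900 = 468 now, so the union offers 468, keeping 432.
Round 3 (the firm proposes): the union can get 432 next round, worth 0.52 × 432 = 224.64 now; the firm offers that and keeps 675.36.
Round 2 (the union proposes): the firm can get 675.36 next round, worth 0.52 × 675.36 = 351.1872 now; the union offers that and keeps 548.8128.
So by rejecting in round 1, the union gets 548.8128 next round, worth 0.52 × 548.8128 = 285.382656 now.
Offer 224 < 285.382656, so the union rejects.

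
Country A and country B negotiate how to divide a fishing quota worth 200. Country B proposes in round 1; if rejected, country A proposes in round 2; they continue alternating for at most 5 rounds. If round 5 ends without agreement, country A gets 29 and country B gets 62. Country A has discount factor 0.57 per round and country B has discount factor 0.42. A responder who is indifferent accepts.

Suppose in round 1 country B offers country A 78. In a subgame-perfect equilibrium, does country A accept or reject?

Reject

Round 5 (country B proposes): country A gets 29 if talks fail, so country B offers 29 and keeps 171.
Round 4 (country A proposes): country B can get 171 next round, worth 0.42 × 171 = 71.82 now. Country A offers 71.82 and keeps 200 − 71.82 = 128.18.
Round 3 (country B proposes): country A can get 128.18 next round, worth 0.57 × 128.18 = 73.0626 now; country B offers that and keeps 126.9374.
Round 2 (country A proposes): country B can get 126.9374 next round, worth 0.42 × 126.9374 = 53.313708 now, so country A offers 53.313708, keeping 146.686292.
So by rejecting in round 1, country A gets 146.686292 next round, worth 0.57 × 146.686292 = 83.61118644 now.
Offer 78 < 83.61118644, so country A rejects.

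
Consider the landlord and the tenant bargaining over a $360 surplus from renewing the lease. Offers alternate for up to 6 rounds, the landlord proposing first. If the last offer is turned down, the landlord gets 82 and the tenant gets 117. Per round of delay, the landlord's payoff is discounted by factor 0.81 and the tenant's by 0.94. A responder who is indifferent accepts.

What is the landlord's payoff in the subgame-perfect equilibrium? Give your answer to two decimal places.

Round 6 (the tenant proposes): the landlord gets 82 if talks fail, so the tenant offers 82 and keeps 278.
Round 5 (the landlord proposes): the tenant can get 278 next round, worth 0.94 × 278 = 261.32 now; the landlord offers that and keeps 98.68.
Round 4 (the tenant proposes): the landlord can get 98.68 next round, worth 0.81 × 98.68 = 79.9308 now. The tenant offers 79.9308 and keeps 360 − 79.9308 = 280.0692.
Round 3 (the landlord proposes): the tenant can get 280.0692 next round, worth 0.94 × 280.0692 = 263.265048 now, so the landlord offers 263.265048, keeping 96.734952.
Round 2 (the tenant proposes): the landlord can get 96.734952 next round, worth 0.81 × 96.734952 = 78.35531112 now, so the tenant offers 78.35531112, keeping 281.64468888.
Round 1 (the landlord proposes): the tenant can get 281.64468888 next round, worth 0.94 × 281.64468888 = 264.7460075472 now. The landlord offers 264.7460075472 and keeps 360 − 264.7460075472 = 95.2539924528.

95.25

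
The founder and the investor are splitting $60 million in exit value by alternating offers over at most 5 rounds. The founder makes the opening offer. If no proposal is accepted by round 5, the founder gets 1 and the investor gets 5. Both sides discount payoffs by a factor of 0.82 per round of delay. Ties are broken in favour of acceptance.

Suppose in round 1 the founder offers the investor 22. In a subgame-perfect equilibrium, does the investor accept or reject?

Work out the investor's continuation value if the offer is rejected.
Round 5 (the founder proposes): the investor gets 5 if talks fail, so the founder offers 5 and keeps 55.
Round 4 (the investor proposes): the founder can get 55 next round, worth 0.82 × 55 = 45.1 now, so the investor offers 45.1, keeping 14.9.
Round 3 (the founder proposes): the investor can get 14.9 next round, worth 0.82 × 14.9 = 12.218 now, so the founder offers 12.218, keeping 47.782.
Round 2 (the investor proposes): the founder can get 47.782 next round, worth 0.82 × 47.782 = 39.18124 now. The investor offers 39.18124 and keeps 60 − 39.18124 = 20.81876.
So by rejecting in round 1, the investor gets 20.81876 next round, worth 0.82 × 20.81876 = 17.0713832 now.
Offer 22 ≥ 17.0713832, so the investor accepts.

Accept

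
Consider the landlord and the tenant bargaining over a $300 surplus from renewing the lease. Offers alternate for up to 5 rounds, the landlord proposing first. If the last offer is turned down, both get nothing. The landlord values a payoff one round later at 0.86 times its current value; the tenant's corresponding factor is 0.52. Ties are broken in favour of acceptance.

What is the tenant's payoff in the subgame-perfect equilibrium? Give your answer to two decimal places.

Round 5 (the landlord proposes): the tenant will accept anything ≥ 0, so the landlord offers 0 and keeps 300.
Round 4 (the tenant proposes): the landlord can get 300 next round, worth 0.86 × 300 = 258 now. The tenant offers 258 and keeps 300 − 258 = 42.
Round 3 (the landlord proposes): the tenant can get 42 next round, worth 0.52 × 42 = 21.84 now; the landlord offers that and keeps 278.16.
Round 2 (the tenant proposes): the landlord can get 278.16 next round, worth 0.86 × 278.16 = 239.2176 now. The tenant offers 239.2176 and keeps 300 − 239.2176 = 60.7824.
Round 1 (the landlord proposes): the tenant can get 60.7824 next round, worth 0.52 × 60.7824 = 31.606848 now. The landlord offers 31.606848 and keeps 300 − 31.606848 = 268.393152.

31.61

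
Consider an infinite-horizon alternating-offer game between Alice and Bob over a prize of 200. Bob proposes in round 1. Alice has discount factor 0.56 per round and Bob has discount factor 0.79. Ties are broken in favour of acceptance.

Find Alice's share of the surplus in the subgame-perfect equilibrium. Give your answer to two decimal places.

42.18

When Bob proposes, Alice accepts any offer worth at least 0.56 times what Alice would get by proposing next round; and vice versa.
This gives x = 200 − 0.56y and y = 200 − 0.79x, where x and y are each side's share when it proposes.
Hence (1 − 0.56·0.79)x = 200(1 − 0.56), i.e. 0.5576·x = 88.
x ≈ 157.8192; Alice's share is 200 − x ≈ 42.1808.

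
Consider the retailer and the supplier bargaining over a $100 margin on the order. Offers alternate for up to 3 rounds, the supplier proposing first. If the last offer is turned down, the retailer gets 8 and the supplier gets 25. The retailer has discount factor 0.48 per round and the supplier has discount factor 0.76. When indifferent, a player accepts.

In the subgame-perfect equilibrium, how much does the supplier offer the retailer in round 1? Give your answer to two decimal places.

14.44

Round 3 (the supplier proposes): the retailer gets 8 if talks fail, so the supplier offers 8 and keeps 92.
Round 2 (the retailer proposes): the supplier can get 92 next round, worth 0.76 × 92 = 69.92 now. The retailer offers 69.92 and keeps 100 − 69.92 = 30.08.
Round 1 (the supplier proposes): the retailer can get 30.08 next round, worth 0.48 × 30.08 = 14.4384 now; the supplier offers that and keeps 85.5616.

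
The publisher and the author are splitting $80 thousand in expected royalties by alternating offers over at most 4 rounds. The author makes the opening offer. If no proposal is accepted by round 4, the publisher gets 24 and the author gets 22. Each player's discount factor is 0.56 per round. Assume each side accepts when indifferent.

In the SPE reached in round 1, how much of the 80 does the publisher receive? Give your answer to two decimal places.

Round 4 (the publisher proposes): the author gets 22 if talks fail, so the publisher offers 22 and keeps 58.
Round 3 (the author proposes): the publisher can get 58 next round, worth 0.56 × 58 = 32.48 now, so the author offers 32.48, keeping 47.52.
Round 2 (the publisher proposes): the author can get 47.52 next round, worth 0.56 × 47.52 = 26.6112 now. The publisher offers 26.6112 and keeps 80 − 26.6112 = 53.3888.
Round 1 (the author proposes): the publisher can get 53.3888 next round, worth 0.56 × 53.3888 = 29.897728 now; the author offers that and keeps 50.102272.

29.90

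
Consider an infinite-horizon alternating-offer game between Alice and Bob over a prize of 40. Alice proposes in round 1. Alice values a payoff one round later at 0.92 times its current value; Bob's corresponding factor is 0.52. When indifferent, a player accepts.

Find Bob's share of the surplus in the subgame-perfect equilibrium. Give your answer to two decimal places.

3.19

When Alice proposes, Bob accepts any offer worth at least 0.52 times what Bob would get by proposing next round; and vice versa.
This gives x = 40 − 0.52y and y = 40 − 0.92x, where x and y are each side's share when it proposes.
Hence (1 − 0.52·0.92)x = 40(1 − 0.52), i.e. 0.5216·x = 19.2.
x ≈ 36.8098; Bob's share is 40 − x ≈ 3.1902.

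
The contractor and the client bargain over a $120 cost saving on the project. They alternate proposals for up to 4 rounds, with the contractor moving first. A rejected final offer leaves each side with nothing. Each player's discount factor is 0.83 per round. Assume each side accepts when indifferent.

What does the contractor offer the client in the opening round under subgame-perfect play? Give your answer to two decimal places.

85.55

Work backward from the last round.
Round 4 (the client proposes): rejection yields 0 for the contractor; the client offers 0 and keeps 120.
Round 3 (the contractor proposes): the client can get 120 next round, worth 0.83 × 120 = 99.6 now; the contractor offers that and keeps 20.4.
Round 2 (the client proposes): the contractor can get 20.4 next round, worth 0.83 × 20.4 = 16.932 now; the client offers that and keeps 103.068.
Round 1 (the contractor proposes): the client can get 103.068 next round, worth 0.83 × 103.068 = 85.54644 now. The contractor offers 85.54644 and keeps 120 − 85.54644 = 34.45356.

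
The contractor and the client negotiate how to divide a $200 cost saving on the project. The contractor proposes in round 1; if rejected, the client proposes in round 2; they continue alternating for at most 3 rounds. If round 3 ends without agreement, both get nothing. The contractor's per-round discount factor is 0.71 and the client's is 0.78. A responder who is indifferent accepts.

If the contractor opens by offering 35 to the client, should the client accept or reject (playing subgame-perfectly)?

Round 3 (the contractor proposes): rejection yields 0 for the client; the contractor offers 0 and keeps 200.
Round 2 (the client proposes): the contractor can get 200 next round, worth 0.71 × 200 = 142 now. The client offers 142 and keeps 200 − 142 = 58.
So by rejecting in round 1, the client gets 58 next round, worth 0.78 × 58 = 45.24 now.
Offer 35 < 45.24, so the client rejects.

Reject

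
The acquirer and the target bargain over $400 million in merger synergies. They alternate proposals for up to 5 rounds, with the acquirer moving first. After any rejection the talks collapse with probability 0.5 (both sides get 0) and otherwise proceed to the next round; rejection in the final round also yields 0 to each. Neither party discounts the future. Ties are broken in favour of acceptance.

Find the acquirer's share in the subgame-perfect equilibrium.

275

By backward induction:
Round 5 (the acquirer proposes): rejection yields 0 for the target; the acquirer offers 0 and keeps 400.
Round 4 (the target proposes): rejecting gives the acquirer an expected 0.5 × 400 = 200; the target offers that and keeps 200.
Round 3 (the acquirer proposes): rejecting gives the target an expected 0.5 × 200 = 100. The acquirer offers 100 and keeps 400 − 100 = 300.
Round 2 (the target proposes): rejecting gives the acquirer an expected 0.5 × 300 = 150, so the target offers 150, keeping 250.
Round 1 (the acquirer proposes): rejecting gives the target an expected 0.5 × 250 = 125, so the acquirer offers 125, keeping 275.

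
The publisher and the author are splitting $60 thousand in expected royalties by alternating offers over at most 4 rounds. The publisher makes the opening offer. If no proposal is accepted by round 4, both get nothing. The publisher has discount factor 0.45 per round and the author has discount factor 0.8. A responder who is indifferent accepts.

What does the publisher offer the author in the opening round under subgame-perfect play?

43.68

Solve by backward induction from round 4.
Round 4 (the author proposes): the publisher will accept anything ≥ 0, so the author offers 0 and keeps 60.
Round 3 (the publisher proposes): the author can get 60 next round, worth 0.8 × 60 = 48 now; the publisher offers that and keeps 12.
Round 2 (the author proposes): the publisher can get 12 next round, worth 0.45 × 12 = 5.4 now; the author offers that and keeps 54.6.
Round 1 (the publisher proposes): the author can get 54.6 next round, worth 0.8 × 54.6 = 43.68 now. The publisher offers 43.68 and keeps 60 − 43.68 = 16.32.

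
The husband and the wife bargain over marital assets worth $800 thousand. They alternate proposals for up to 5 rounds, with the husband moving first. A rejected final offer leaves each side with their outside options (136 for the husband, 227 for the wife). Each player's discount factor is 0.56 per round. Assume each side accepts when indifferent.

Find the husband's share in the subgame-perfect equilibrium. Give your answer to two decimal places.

Round 5 (the husband proposes): the wife gets 227 if talks fail, so the husband offers 227 and keeps 573.
Round 4 (the wife proposes): the husband can get 573 next round, worth 0.56 × 573 = 320.88 now; the wife offers that and keeps 479.12.
Round 3 (the husband proposes): the wife can get 479.12 next round, worth 0.56 × 479.12 = 268.3072 now; the husband offers that and keeps 531.6928.
Round 2 (the wife proposes): the husband can get 531.6928 next round, worth 0.56 × 531.6928 = 297.747968 now, so the wife offers 297.747968, keeping 502.252032.
Round 1 (the husband proposes): the wife can get 502.252032 next round, worth 0.56 × 502.252032 = 281.26113792 now; the husband offers that and keeps 518.73886208.

518.74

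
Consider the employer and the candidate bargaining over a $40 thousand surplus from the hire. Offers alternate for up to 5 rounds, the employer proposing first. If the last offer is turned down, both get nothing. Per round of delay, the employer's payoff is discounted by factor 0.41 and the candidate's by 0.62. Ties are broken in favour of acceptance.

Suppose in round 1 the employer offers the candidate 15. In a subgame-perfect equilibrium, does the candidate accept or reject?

Round 5 (the employer proposes): rejection yields 0 for the candidate; the employer offers 0 and keeps 40.
Round 4 (the candidate proposes): the employer can get 40 next round, worth 0.41 × 40 = 16.4 now; the candidate offers that and keeps 23.6.
Round 3 (the employer proposes): the candidate can get 23.6 next round, worth 0.62 × 23.6 = 14.632 now, so the employer offers 14.632, keeping 25.368.
Round 2 (the candidate proposes): the employer can get 25.368 next round, worth 0.41 × 25.368 = 10.40088 now; the candidate offers that and keeps 29.59912.
So by rejecting in round 1, the candidate gets 29.59912 next round, worth 0.62 × 29.59912 = 18.3514544 now.
Offer 15 < 18.3514544, so the candidate rejects.

Reject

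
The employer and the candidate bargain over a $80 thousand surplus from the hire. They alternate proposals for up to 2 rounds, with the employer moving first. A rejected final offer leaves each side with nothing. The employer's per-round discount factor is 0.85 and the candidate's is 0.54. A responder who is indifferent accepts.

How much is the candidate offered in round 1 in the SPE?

Round 2 (the candidate proposes): rejection yields 0 for the employer; the candidate offers 0 and keeps 80.
Round 1 (the employer proposes): the candidate can get 80 next round, worth 0.54 × 80 = 43.2 now. The employer offers 43.2 and keeps 80 − 43.2 = 36.8.

43.2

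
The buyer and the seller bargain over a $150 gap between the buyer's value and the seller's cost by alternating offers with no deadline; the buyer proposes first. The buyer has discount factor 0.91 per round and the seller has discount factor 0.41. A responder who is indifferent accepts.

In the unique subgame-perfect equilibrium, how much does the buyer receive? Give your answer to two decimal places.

141.17

In a stationary SPE each proposer offers the other exactly their discounted continuation value.
If the buyer keeps x when proposing and the seller keeps y when proposing, then x = 150 − 0.41y and y = 150 − 0.91x.
Solving: x = 150(1 − 0.41) / (1 − 0.91·0.41) = 88.5 / 0.6269 ≈ 141.1708.
The seller gets 150 − 141.1708 ≈ 8.8292.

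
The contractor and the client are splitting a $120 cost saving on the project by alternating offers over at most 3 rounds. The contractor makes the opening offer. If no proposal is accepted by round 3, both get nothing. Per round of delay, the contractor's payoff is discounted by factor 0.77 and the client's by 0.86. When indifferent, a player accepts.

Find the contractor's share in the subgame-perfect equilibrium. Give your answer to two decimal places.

96.26

Round 3 (the contractor proposes): rejection yields 0 for the client; the contractor offers 0 and keeps 120.
Round 2 (the client proposes): the contractor can get 120 next round, worth 0.77 × 120 = 92.4 now. The client offers 92.4 and keeps 120 − 92.4 = 27.6.
Round 1 (the contractor proposes): the client can get 27.6 next round, worth 0.86 × 27.6 = 23.736 now; the contractor offers that and keeps 96.264.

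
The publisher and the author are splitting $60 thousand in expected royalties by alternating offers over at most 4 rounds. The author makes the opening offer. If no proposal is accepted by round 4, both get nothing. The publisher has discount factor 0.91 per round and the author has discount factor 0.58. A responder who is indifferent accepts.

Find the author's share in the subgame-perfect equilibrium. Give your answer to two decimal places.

Round 4 (the publisher proposes): the author will accept anything ≥ 0, so the publisher offers 0 and keeps 60.
Round 3 (the author proposes): the publisher can get 60 next round, worth 0.91 × 60 = 54.6 now. The author offers 54.6 and keeps 60 − 54.6 = 5.4.
Round 2 (the publisher proposes): the author can get 5.4 next round, worth 0.58 × 5.4 = 3.132 now. The publisher offers 3.132 and keeps 60 − 3.132 = 56.868.
Round 1 (the author proposes): the publisher can get 56.868 next round, worth 0.91 × 56.868 = 51.74988 now. The author offers 51.74988 and keeps 60 − 51.74988 = 8.25012.

8.25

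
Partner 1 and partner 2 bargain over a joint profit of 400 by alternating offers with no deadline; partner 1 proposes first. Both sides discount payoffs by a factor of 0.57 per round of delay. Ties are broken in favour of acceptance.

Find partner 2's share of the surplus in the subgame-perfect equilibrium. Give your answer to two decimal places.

145.22

In a stationary SPE each proposer offers the other exactly their discounted continuation value.
If partner 1 keeps x when proposing and partner 2 keeps y when proposing, then x = 400 − 0.57y and y = 400 − 0.57x.
Solving: x = 400(1 − 0.57) / (1 − 0.57·0.57) = 172 / 0.6751 ≈ 254.7771.
Partner 2 gets 400 − 254.7771 ≈ 145.2229.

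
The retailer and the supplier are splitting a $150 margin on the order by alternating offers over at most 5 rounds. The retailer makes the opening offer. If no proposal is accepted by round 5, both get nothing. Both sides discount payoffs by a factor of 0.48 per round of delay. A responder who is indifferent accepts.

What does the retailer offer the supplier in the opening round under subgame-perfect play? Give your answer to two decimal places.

46.07

Round 5 (the retailer proposes): rejection yields 0 for the supplier; the retailer offers 0 and keeps 150.
Round 4 (the supplier proposes): the retailer can get 150 next round, worth 0.48 × 150 = 72 now; the supplier offers that and keeps 78.
Round 3 (the retailer proposes): the supplier can get 78 next round, worth 0.48 × 78 = 37.44 now. The retailer offers 37.44 and keeps 150 − 37.44 = 112.56.
Round 2 (the supplier proposes): the retailer can get 112.56 next round, worth 0.48 × 112.56 = 54.0288 now. The supplier offers 54.0288 and keeps 150 − 54.0288 = 95.9712.
Round 1 (the retailer proposes): the supplier can get 95.9712 next round, worth 0.48 × 95.9712 = 46.066176 now, so the retailer offers 46.066176, keeping 103.933824.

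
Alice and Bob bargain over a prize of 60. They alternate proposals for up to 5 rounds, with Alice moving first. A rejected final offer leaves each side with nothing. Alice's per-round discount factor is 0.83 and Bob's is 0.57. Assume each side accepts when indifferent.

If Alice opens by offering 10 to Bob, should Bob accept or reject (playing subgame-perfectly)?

Round 5 (Alice proposes): Bob will accept anything ≥ 0, so Alice offers 0 and keeps 60.
Round 4 (Bob proposes): Alice can get 60 next round, worth 0.83 × 60 = 49.8 now, so Bob offers 49.8, keeping 10.2.
Round 3 (Alice proposes): Bob can get 10.2 next round, worth 0.57 × 10.2 = 5.814 now; Alice offers that and keeps 54.186.
Round 2 (Bob proposes): Alice can get 54.186 next round, worth 0.83 × 54.186 = 44.97438 now, so Bob offers 44.97438, keeping 15.02562.
So by rejecting in round 1, Bob gets 15.02562 next round, worth 0.57 × 15.02562 = 8.5646034 now.
Offer 10 ≥ 8.5646034, so Bob accepts.

Accept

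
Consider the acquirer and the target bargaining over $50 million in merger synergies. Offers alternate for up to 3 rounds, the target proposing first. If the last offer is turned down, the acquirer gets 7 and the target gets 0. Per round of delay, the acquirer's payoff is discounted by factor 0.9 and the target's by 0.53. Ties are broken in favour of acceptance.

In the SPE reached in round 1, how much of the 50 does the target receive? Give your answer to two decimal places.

25.51

Round 3 (the target proposes): the acquirer gets 7 if talks fail, so the target offers 7 and keeps 43.
Round 2 (the acquirer proposes): the target can get 43 next round, worth 0.53 × 43 = 22.79 now, so the acquirer offers 22.79, keeping 27.21.
Round 1 (the target proposes): the acquirer can get 27.21 next round, worth 0.9 × 27.21 = 24.489 now, so the target offers 24.489, keeping 25.511.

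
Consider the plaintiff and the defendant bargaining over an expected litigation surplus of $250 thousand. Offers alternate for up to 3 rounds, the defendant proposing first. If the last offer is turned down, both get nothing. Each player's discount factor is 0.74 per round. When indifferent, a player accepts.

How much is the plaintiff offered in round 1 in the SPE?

By backward induction:
Round 3 (the defendant proposes): the plaintiff will accept anything ≥ 0, so the defendant offers 0 and keeps 250.
Round 2 (the plaintiff proposes): the defendant can get 250 next round, worth 0.74 × 250 = 185 now. The plaintiff offers 185 and keeps 250 − 185 = 65.
Round 1 (the defendant proposes): the plaintiff can get 65 next round, worth 0.74 × 65 = 48.1 now; the defendant offers that and keeps 201.9.

48.1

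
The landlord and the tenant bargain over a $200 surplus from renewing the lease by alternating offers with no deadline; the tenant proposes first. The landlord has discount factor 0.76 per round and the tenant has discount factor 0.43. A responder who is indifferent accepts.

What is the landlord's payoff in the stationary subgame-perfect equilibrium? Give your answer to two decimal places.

128.70

When the tenant proposes, the landlord accepts any offer worth at least 0.76 times what the landlord would get by proposing next round; and vice versa.
This gives x = 200 − 0.76y and y = 200 − 0.43x, where x and y are each side's share when it proposes.
Hence (1 − 0.76·0.43)x = 200(1 − 0.76), i.e. 0.6732·x = 48.
x ≈ 71.3012; the landlord's share is 200 − x ≈ 128.6988.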